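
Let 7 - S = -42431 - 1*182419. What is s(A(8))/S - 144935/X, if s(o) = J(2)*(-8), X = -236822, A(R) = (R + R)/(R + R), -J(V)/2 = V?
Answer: 32597227599/53251084454 ≈ 0.61214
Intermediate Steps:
S = 224857 (S = 7 - (-42431 - 1*182419) = 7 - (-42431 - 182419) = 7 - 1*(-224850) = 7 + 224850 = 224857)
J(V) = -2*V
A(R) = 1 (A(R) = (2*R)/((2*R)) = (2*R)*(1/(2*R)) = 1)
s(o) = 32 (s(o) = -2*2*(-8) = -4*(-8) = 32)
s(A(8))/S - 144935/X = 32/224857 - 144935/(-236822) = 32*(1/224857) - 144935*(-1/236822) = 32/224857 + 144935/236822 = 32597227599/53251084454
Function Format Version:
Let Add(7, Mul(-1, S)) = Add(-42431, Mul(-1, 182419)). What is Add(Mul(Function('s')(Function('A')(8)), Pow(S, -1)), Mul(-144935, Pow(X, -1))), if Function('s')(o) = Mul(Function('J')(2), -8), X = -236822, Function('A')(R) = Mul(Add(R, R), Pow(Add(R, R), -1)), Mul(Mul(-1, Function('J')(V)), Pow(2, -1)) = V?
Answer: Rational(32597227599, 53251084454) ≈ 0.61214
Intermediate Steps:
S = 224857 (S = Add(7, Mul(-1, Add(-42431, Mul(-1, 182419)))) = Add(7, Mul(-1, Add(-42431, -182419))) = Add(7, Mul(-1, -224850)) = Add(7, 224850) = 224857)
Function('J')(V) = Mul(-2, V)
Function('A')(R) = 1 (Function('A')(R) = Mul(Mul(2, R), Pow(Mul(2, R), -1)) = Mul(Mul(2, R), Mul(Rational(1, 2), Pow(R, -1))) = 1)
Function('s')(o) = 32 (Function('s')(o) = Mul(Mul(-2, 2), -8) = Mul(-4, -8) = 32)
Add(Mul(Function('s')(Function('A')(8)), Pow(S, -1)), Mul(-144935, Pow(X, -1))) = Add(Mul(32, Pow(224857, -1)), Mul(-144935, Pow(-236822, -1))) = Add(Mul(32, Rational(1, 224857)), Mul(-144935, Rational(-1, 236822))) = Add(Rational(32, 224857), Rational(144935, 236822)) = Rational(32597227599, 53251084454)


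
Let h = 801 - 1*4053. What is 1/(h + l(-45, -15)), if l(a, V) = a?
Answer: -1/3297 ≈ -0.00030331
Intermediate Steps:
h = -3252 (h = 801 - 4053 = -3252)
1/(h + l(-45, -15)) = 1/(-3252 - 45) = 1/(-3297) = -1/3297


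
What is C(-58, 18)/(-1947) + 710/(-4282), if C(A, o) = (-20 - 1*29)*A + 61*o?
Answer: -9126725/4168527 ≈ -2.1894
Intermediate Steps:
C(A, o) = -49*A + 61*o (C(A, o) = (-20 - 29)*A + 61*o = -49*A + 61*o)
C(-58, 18)/(-1947) + 710/(-4282) = (-49*(-58) + 61*18)/(-1947) + 710/(-4282) = (2842 + 1098)*(-1/1947) + 710*(-1/4282) = 3940*(-1/1947) - 355/2141 = -3940/1947 - 355/2141 = -9126725/4168527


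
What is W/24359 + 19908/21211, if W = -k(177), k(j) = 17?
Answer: 484578385/516678749 ≈ 0.93787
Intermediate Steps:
W = -17 (W = -1*17 = -17)
W/24359 + 19908/21211 = -17/24359 + 19908/21211 = 484578385/516678749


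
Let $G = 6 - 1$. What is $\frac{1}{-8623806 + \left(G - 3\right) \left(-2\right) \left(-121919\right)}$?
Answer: $- \frac{1}{8136130} \approx -1.2291 \cdot 10^{-7}$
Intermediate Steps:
$G = 5$
$\frac{1}{-8623806 + \left(G - 3\right) \left(-2\right) \left(-121919\right)} = \frac{1}{-8623806 + \left(5 - 3\right) \left(-2\right) \left(-121919\right)} = \frac{1}{-8623806 + 2 \left(-2\right) \left(-121919\right)} = \frac{1}{-8623806 - -487676} = \frac{1}{-8623806 + 487676} = \frac{1}{-8136130} = - \frac{1}{8136130}$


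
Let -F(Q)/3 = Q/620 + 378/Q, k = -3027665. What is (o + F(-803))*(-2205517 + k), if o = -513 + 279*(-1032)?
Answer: 375744034291711023/248930 ≈ 1.5094e+12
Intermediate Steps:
F(Q) = -1134/Q - 3*Q/620 (F(Q) = -3*(Q/620 + 378/Q) = -3*(378/Q + Q/620) = -1134/Q - 3*Q/620)
o = -288441 (o = -513 - 287928 = -288441)
(o + F(-803))*(-2205517 + k) = (-288441 + (-1134/(-803) - 3/620*(-803)))*(-2205517 - 3027665) = (-288441 + (-1134*(-1/803) + 2409/620))*(-5233182) = (-288441 + (1134/803 + 2409/620))*(-5233182) = (-288441 + 2637507/497860)*(-5233182) = -143600598753/497860*(-5233182) = 375744034291711023/248930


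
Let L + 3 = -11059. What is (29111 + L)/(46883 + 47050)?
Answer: 18049/93933 ≈ 0.19215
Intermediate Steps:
L = -11062 (L = -3 - 11059 = -11062)
(29111 + L)/(46883 + 47050) = (29111 - 11062)/(46883 + 47050) = 18049/93933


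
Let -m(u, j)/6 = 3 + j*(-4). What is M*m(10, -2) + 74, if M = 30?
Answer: -1906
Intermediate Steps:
m(u, j) = -18 + 24*j (m(u, j) = -6*(3 + j*(-4)) = -6*(3 - 4*j) = -18 + 24*j)
M*m(10, -2) + 74 = 30*(-18 + 24*(-2)) + 74 = 30*(-18 - 48) + 74 = 30*(-66) + 74 = -1980 + 74 = -1906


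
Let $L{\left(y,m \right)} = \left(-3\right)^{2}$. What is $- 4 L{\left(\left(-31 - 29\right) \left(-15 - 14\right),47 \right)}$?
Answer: $-36$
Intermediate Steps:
$L{\left(y,m \right)} = 9$
$- 4 L{\left(\left(-31 - 29\right) \left(-15 - 14\right),47 \right)} = \left(-4\right) 9 = -36$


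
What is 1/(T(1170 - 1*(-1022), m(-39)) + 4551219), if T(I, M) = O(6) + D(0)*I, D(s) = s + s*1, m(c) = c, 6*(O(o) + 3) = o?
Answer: 1/4551217 ≈ 2.1972e-7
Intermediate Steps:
O(o) = -3 + o/6
D(s) = 2*s (D(s) = s + s = 2*s)
T(I, M) = -2 (T(I, M) = (-3 + (⅙)*6) + (2*0)*I = (-3 + 1) + 0*I = -2 + 0 = -2)
1/(T(1170 - 1*(-1022), m(-39)) + 4551219) = 1/(-2 + 4551219) = 1/4551217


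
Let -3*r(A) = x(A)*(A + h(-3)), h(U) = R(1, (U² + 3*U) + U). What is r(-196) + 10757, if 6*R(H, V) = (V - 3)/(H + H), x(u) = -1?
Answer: 21383/2 ≈ 10692.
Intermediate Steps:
R(H, V) = (-3 + V)/(12*H) (R(H, V) = ((V - 3)/(H + H))/6 = ((-3 + V)/((2*H)))/6 = ((-3 + V)*(1/(2*H)))/6 = ((-3 + V)/(2*H))/6 = (-3 + V)/(12*H))
h(U) = -¼ + U/3 + U²/12 (h(U) = (1/12)*(-3 + ((U² + 3*U) + U))/1 = (1/12)*1*(-3 + (U² + 4*U)) = (1/12)*1*(-3 + U² + 4*U) = -¼ + U/3 + U²/12)
r(A) = -⅙ + A/3 (r(A) = -(-1)*(A + (-¼ + (1/12)*(-3)*(4 - 3)))/3 = -(-1)*(A + (-¼ + (1/12)*(-3)*1))/3 = -(-1)*(A + (-¼ - ¼))/3 = -(-1)*(A - ½)/3 = -(-1)*(-½ + A)/3 = -(½ - A)/3 = -⅙ + A/3)
r(-196) + 10757 = (-⅙ + (⅓)*(-196)) + 10757 = (-⅙ - 196/3) + 10757 = -131/2 + 10757 = 21383/2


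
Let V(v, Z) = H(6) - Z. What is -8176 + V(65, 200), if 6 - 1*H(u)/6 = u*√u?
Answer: -8340 - 36*√6 ≈ -8428.2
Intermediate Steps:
H(u) = 36 - 6*u^(3/2) (H(u) = 36 - 6*u*√u = 36 - 6*u^(3/2))
V(v, Z) = 36 - Z - 36*√6 (V(v, Z) = (36 - 36*√6) - Z = 36 - Z - 36*√6)
-8176 + V(65, 200) = -8176 + (36 - 1*200 - 36*√6) = -8176 + (36 - 200 - 36*√6) = -8176 + (-164 - 36*√6) = -8340 - 36*√6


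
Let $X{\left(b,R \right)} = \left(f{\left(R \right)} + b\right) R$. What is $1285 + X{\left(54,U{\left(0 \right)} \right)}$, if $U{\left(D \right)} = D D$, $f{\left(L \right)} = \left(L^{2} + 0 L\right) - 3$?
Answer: $1285$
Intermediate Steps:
$f{\left(L \right)} = -3 + L^{2}$ ($f{\left(L \right)} = \left(L^{2} + 0\right) - 3 = L^{2} - 3 = -3 + L^{2}$)
$U{\left(D \right)} = D^{2}$
$X{\left(b,R \right)} = R \left(-3 + b + R^{2}\right)$ ($X{\left(b,R \right)} = \left(\left(-3 + R^{2}\right) + b\right) R = \left(-3 + b + R^{2}\right) R = R \left(-3 + b + R^{2}\right)$)
$1285 + X{\left(54,U{\left(0 \right)} \right)} = 1285 + 0^{2} \left(-3 + 54 + \left(0^{2}\right)^{2}\right) = 1285 + 0 \left(-3 + 54 + 0^{2}\right) = 1285 + 0 \left(-3 + 54 + 0\right) = 1285 + 0 \cdot 51 = 1285 + 0 = 1285$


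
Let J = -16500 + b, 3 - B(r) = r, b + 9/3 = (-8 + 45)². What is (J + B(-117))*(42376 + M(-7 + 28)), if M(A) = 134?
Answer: -638245140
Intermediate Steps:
b = 1366 (b = -3 + (-8 + 45)² = -3 + 37² = -3 + 1369 = 1366)
B(r) = 3 - r
J = -15134 (J = -16500 + 1366 = -15134)
(J + B(-117))*(42376 + M(-7 + 28)) = (-15134 + (3 - 1*(-117)))*(42376 + 134) = (-15134 + (3 + 117))*42510 = (-15134 + 120)*42510 = -15014*42510 = -638245140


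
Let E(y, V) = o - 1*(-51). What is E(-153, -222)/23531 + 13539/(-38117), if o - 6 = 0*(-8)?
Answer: -316413540/896931127 ≈ -0.35277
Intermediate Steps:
o = 6 (o = 6 + 0*(-8) = 6 + 0 = 6)
E(y, V) = 57 (E(y, V) = 6 - 1*(-51) = 6 + 51 = 57)
E(-153, -222)/23531 + 13539/(-38117) = 57/23531 + 13539/(-38117) = 57*(1/23531) + 13539*(-1/38117) = 57/23531 - 13539/38117 = -316413540/896931127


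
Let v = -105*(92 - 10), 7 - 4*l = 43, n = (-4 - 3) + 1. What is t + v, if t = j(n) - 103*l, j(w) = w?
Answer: -7689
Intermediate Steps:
n = -6 (n = -7 + 1 = -6)
l = -9 (l = 7/4 - 1/4*43 = 7/4 - 43/4 = -9)
t = 921 (t = -6 - 103*(-9) = -6 + 927 = 921)
v = -8610 (v = -105*82 = -8610)
t + v = 921 - 8610 = -7689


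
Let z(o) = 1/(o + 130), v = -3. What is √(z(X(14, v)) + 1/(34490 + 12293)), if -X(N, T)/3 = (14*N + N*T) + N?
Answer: I*√6710834218/1590622 ≈ 0.051502*I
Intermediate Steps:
X(N, T) = -45*N - 3*N*T (X(N, T) = -3*((14*N + N*T) + N) = -3*(15*N + N*T) = -45*N - 3*N*T)
z(o) = 1/(130 + o)
√(z(X(14, v)) + 1/(34490 + 12293)) = √(1/(130 - 3*14*(15 - 3)) + 1/(34490 + 12293)) = √(1/(130 - 3*14*12) + 1/46783) = √(1/(130 - 504) + 1/46783) = √(1/(-374) + 1/46783) = √(-1/374 + 1/46783) = √(-4219/1590622) = I*√6710834218/1590622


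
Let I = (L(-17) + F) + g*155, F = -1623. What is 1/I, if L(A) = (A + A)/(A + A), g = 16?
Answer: 1/858 ≈ 0.0011655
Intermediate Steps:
L(A) = 1 (L(A) = (2*A)/((2*A)) = (2*A)*(1/(2*A)) = 1)
I = 858 (I = (1 - 1623) + 16*155 = -1622 + 2480 = 858)
1/I = 1/858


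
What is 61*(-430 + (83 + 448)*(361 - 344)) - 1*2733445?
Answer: -2209028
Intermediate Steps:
61*(-430 + (83 + 448)*(361 - 344)) - 1*2733445 = 61*(-430 + 531*17) - 2733445 = 61*(-430 + 9027) - 2733445 = 61*8597 - 2733445 = 524417 - 2733445 = -2209028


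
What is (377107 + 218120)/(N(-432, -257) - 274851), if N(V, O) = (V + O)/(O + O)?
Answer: -305946678/141272725 ≈ -2.1656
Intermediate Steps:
N(V, O) = (O + V)/(2*O) (N(V, O) = (O + V)/((2*O)) = (O + V)*(1/(2*O)) = (O + V)/(2*O))
(377107 + 218120)/(N(-432, -257) - 274851) = (377107 + 218120)/((½)*(-257 - 432)/(-257) - 274851) = 595227/((½)*(-1/257)*(-689) - 274851) = 595227/(689/514 - 274851) = 595227/(-141272725/514) = 595227*(-514/141272725) = -305946678/141272725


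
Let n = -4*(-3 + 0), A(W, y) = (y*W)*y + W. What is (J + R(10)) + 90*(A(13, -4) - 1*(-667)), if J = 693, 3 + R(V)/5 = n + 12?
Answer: 80718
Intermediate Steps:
A(W, y) = W + W*y² (A(W, y) = (W*y)*y + W = W*y² + W = W + W*y²)
n = 12 (n = -4*(-3) = 12)
R(V) = 105 (R(V) = -15 + 5*(12 + 12) = -15 + 5*24 = -15 + 120 = 105)
(J + R(10)) + 90*(A(13, -4) - 1*(-667)) = (693 + 105) + 90*(13*(1 + (-4)²) - 1*(-667)) = 798 + 90*(13*(1 + 16) + 667) = 798 + 90*(13*17 + 667) = 798 + 90*(221 + 667) = 798 + 90*888 = 798 + 79920 = 80718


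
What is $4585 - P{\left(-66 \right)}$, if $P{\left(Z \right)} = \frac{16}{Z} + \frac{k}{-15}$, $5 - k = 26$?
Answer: $\frac{756334}{165} \approx 4583.8$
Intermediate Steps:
$k = -21$ ($k = 5 - 26 = -21$)
$P{\left(Z \right)} = \frac{7}{5} + \frac{16}{Z}$ ($P{\left(Z \right)} = \frac{16}{Z} - \frac{21}{-15} = \frac{16}{Z} - - \frac{7}{5} = \frac{16}{Z} + \frac{7}{5} = \frac{7}{5} + \frac{16}{Z}$)
$4585 - P{\left(-66 \right)} = 4585 - \left(\frac{7}{5} + \frac{16}{-66}\right) = 4585 - \left(\frac{7}{5} + 16 \left(- \frac{1}{66}\right)\right) = 4585 - \left(\frac{7}{5} - \frac{8}{33}\right) = 4585 - \frac{191}{165} = \frac{756334}{165}$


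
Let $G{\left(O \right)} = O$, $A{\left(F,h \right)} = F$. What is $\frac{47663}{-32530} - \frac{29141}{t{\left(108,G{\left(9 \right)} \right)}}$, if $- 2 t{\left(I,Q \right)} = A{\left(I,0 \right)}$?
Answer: $\frac{236345732}{439155} \approx 538.18$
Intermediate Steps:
$t{\left(I,Q \right)} = - \frac{I}{2}$
$\frac{47663}{-32530} - \frac{29141}{t{\left(108,G{\left(9 \right)} \right)}} = \frac{47663}{-32530} - \frac{29141}{\left(- \frac{1}{2}\right) 108} = 47663 \left(- \frac{1}{32530}\right) - \frac{29141}{-54} = - \frac{47663}{32530} - - \frac{29141}{54} = - \frac{47663}{32530} + \frac{29141}{54} = \frac{236345732}{439155}$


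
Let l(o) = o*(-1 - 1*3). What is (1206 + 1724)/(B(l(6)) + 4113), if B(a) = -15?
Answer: 1465/2049 ≈ 0.71498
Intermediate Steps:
l(o) = -4*o (l(o) = o*(-1 - 3) = o*(-4) = -4*o)
(1206 + 1724)/(B(l(6)) + 4113) = (1206 + 1724)/(-15 + 4113) = 2930/4098 = 2930*(1/4098) = 1465/2049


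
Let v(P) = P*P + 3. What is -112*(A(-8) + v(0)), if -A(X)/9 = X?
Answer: -8400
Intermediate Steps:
A(X) = -9*X
v(P) = 3 + P**2 (v(P) = P**2 + 3 = 3 + P**2)
-112*(A(-8) + v(0)) = -112*(-9*(-8) + (3 + 0**2)) = -112*(72 + (3 + 0)) = -112*(72 + 3) = -112*75 = -8400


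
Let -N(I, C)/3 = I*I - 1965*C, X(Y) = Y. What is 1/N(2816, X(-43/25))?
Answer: -5/118998537 ≈ -4.2017e-8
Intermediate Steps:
N(I, C) = -3*I² + 5895*C (N(I, C) = -3*(I*I - 1965*C) = -3*(I² - 1965*C) = -3*I² + 5895*C)
1/N(2816, X(-43/25)) = 1/(-3*2816² + 5895*(-43/25)) = 1/(-3*7929856 + 5895*(-43*1/25)) = 1/(-23789568 + 5895*(-43/25)) = 1/(-23789568 - 50697/5) = 1/(-118998537/5) = -5/118998537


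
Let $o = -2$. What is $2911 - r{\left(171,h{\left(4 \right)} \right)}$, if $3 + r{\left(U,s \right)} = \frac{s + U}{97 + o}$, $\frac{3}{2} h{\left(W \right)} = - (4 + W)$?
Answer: $\frac{829993}{285} \approx 2912.3$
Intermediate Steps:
$h{\left(W \right)} = - \frac{8}{3} - \frac{2 W}{3}$ ($h{\left(W \right)} = \frac{2 \left(- (4 + W)\right)}{3} = \frac{2 \left(-4 - W\right)}{3} = - \frac{8}{3} - \frac{2 W}{3}$)
$r{\left(U,s \right)} = -3 + \frac{U}{95} + \frac{s}{95}$ ($r{\left(U,s \right)} = -3 + \frac{s + U}{97 - 2} = -3 + \frac{U + s}{95} = -3 + \left(U + s\right) \frac{1}{95} = -3 + \left(\frac{U}{95} + \frac{s}{95}\right) = -3 + \frac{U}{95} + \frac{s}{95}$)
$2911 - r{\left(171,h{\left(4 \right)} \right)} = 2911 - \left(-3 + \frac{1}{95} \cdot 171 + \frac{- \frac{8}{3} - \frac{8}{3}}{95}\right) = 2911 - \left(-3 + \frac{9}{5} + \frac{- \frac{8}{3} - \frac{8}{3}}{95}\right) = 2911 - \left(-3 + \frac{9}{5} + \frac{1}{95} \left(- \frac{16}{3}\right)\right) = 2911 - \left(-3 + \frac{9}{5} - \frac{16}{285}\right) = 2911 - - \frac{358}{285} = 2911 + \frac{358}{285} = \frac{829993}{285}$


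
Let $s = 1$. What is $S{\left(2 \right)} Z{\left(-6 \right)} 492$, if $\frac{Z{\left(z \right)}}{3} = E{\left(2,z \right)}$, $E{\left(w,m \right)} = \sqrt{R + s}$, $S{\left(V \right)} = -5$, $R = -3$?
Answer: $- 7380 i \sqrt{2} \approx - 10437.0 i$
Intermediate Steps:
$E{\left(w,m \right)} = i \sqrt{2}$ ($E{\left(w,m \right)} = \sqrt{-3 + 1} = \sqrt{-2} = i \sqrt{2}$)
$Z{\left(z \right)} = 3 i \sqrt{2}$
$S{\left(2 \right)} Z{\left(-6 \right)} 492 = - 5 \cdot 3 i \sqrt{2} \cdot 492 = - 15 i \sqrt{2} \cdot 492 = - 7380 i \sqrt{2}$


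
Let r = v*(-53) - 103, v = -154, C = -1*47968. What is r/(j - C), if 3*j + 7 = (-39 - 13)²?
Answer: 8059/48867 ≈ 0.16492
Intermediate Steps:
C = -47968
r = 8059 (r = -154*(-53) - 103 = 8162 - 103 = 8059)
j = 899 (j = -7/3 + (-39 - 13)²/3 = -7/3 + (⅓)*(-52)² = -7/3 + (⅓)*2704 = -7/3 + 2704/3 = 899)
r/(j - C) = 8059/(899 - 1*(-47968)) = 8059/(899 + 47968) = 8059/48867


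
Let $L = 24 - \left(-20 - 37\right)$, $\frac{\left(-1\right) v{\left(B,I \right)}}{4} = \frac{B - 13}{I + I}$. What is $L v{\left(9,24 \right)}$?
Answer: $27$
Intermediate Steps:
$v{\left(B,I \right)} = - \frac{2 \left(-13 + B\right)}{I}$ ($v{\left(B,I \right)} = - 4 \frac{B - 13}{I + I} = - 4 \frac{-13 + B}{2 I} = - \frac{2 \left(-13 + B\right)}{I}$)
$L = 81$ ($L = 24 - \left(-20 - 37\right) = 24 - -57 = 24 + 57 = 81$)
$L v{\left(9,24 \right)} = 81 \frac{2 \left(13 - 9\right)}{24} = 81 \cdot 2 \cdot \frac{1}{24} \left(13 - 9\right) = 81 \cdot 2 \cdot \frac{1}{24} \cdot 4 = 81 \cdot \frac{1}{3} = 27$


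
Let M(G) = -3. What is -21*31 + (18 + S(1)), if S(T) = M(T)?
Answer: -636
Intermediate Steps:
S(T) = -3
-21*31 + (18 + S(1)) = -21*31 + (18 - 3) = -651 + 15 = -636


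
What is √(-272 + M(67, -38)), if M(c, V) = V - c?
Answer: I*√377 ≈ 19.417*I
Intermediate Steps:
√(-272 + M(67, -38)) = √(-272 + (-38 - 1*67)) = √(-272 + (-38 - 67)) = √(-272 - 105) = √(-377) = I*√377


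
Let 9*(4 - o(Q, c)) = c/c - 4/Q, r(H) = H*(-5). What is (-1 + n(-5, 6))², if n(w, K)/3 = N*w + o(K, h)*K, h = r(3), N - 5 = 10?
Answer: 215296/9 ≈ 23922.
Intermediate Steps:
N = 15 (N = 5 + 10 = 15)
r(H) = -5*H
h = -15 (h = -5*3 = -15)
o(Q, c) = 35/9 + 4/(9*Q) (o(Q, c) = 4 - (c/c - 4/Q)/9 = 4 - (1 - 4/Q)/9 = 4 + (-⅑ + 4/(9*Q)) = 35/9 + 4/(9*Q))
n(w, K) = 4/3 + 45*w + 35*K/3 (n(w, K) = 3*(15*w + ((4 + 35*K)/(9*K))*K) = 3*(15*w + (4/9 + 35*K/9)) = 3*(4/9 + 15*w + 35*K/9) = 4/3 + 45*w + 35*K/3)
(-1 + n(-5, 6))² = (-1 + (4/3 + 45*(-5) + (35/3)*6))² = (-1 + (4/3 - 225 + 70))² = (-1 - 461/3)² = (-464/3)² = 215296/9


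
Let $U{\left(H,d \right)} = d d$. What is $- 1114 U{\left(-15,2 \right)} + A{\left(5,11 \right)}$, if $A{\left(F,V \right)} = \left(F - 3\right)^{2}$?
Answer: $-4452$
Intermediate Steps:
$U{\left(H,d \right)} = d^{2}$
$A{\left(F,V \right)} = \left(-3 + F\right)^{2}$
$- 1114 U{\left(-15,2 \right)} + A{\left(5,11 \right)} = - 1114 \cdot 2^{2} + \left(-3 + 5\right)^{2} = \left(-1114\right) 4 + 2^{2} = -4456 + 4 = -4452$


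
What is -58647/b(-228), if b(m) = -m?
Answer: -19549/76 ≈ -257.22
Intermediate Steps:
-58647/b(-228) = -58647/((-1*(-228))) = -58647/228 = -58647*1/228 = -19549/76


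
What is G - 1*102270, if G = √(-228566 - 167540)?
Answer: -102270 + I*√396106 ≈ -1.0227e+5 + 629.37*I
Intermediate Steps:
G = I*√396106 (G = √(-396106) = I*√396106 ≈ 629.37*I)
G - 1*102270 = I*√396106 - 1*102270 = I*√396106 - 102270 = -102270 + I*√396106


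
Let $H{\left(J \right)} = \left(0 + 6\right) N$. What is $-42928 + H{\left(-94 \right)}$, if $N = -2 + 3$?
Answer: $-42922$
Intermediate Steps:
$N = 1$
$H{\left(J \right)} = 6$ ($H{\left(J \right)} = \left(0 + 6\right) 1 = 6 \cdot 1 = 6$)
$-42928 + H{\left(-94 \right)} = -42928 + 6 = -42922$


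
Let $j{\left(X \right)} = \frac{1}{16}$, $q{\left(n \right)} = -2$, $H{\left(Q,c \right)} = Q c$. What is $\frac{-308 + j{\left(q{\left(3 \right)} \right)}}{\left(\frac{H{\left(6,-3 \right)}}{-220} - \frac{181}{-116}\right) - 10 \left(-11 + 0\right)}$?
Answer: $- \frac{7858565}{2849108} \approx -2.7583$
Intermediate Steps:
$j{\left(X \right)} = \frac{1}{16}$
$\frac{-308 + j{\left(q{\left(3 \right)} \right)}}{\left(\frac{H{\left(6,-3 \right)}}{-220} - \frac{181}{-116}\right) - 10 \left(-11 + 0\right)} = \frac{-308 + \frac{1}{16}}{\left(\frac{6 \left(-3\right)}{-220} - \frac{181}{-116}\right) - 10 \left(-11 + 0\right)} = - \frac{4927}{16 \left(\left(\left(-18\right) \left(- \frac{1}{220}\right) - - \frac{181}{116}\right) - -110\right)} = - \frac{4927}{16 \left(\left(\frac{9}{110} + \frac{181}{116}\right) + 110\right)} = - \frac{4927}{16 \left(\frac{10477}{6380} + 110\right)} = - \frac{4927}{16 \cdot \frac{712277}{6380}} = \left(- \frac{4927}{16}\right) \frac{6380}{712277} = - \frac{7858565}{2849108}$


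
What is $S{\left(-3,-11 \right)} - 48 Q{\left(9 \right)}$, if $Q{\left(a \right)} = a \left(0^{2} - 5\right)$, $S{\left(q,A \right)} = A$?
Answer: $2149$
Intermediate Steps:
$Q{\left(a \right)} = - 5 a$ ($Q{\left(a \right)} = a \left(0 - 5\right) = a \left(-5\right) = - 5 a$)
$S{\left(-3,-11 \right)} - 48 Q{\left(9 \right)} = -11 - 48 \left(\left(-5\right) 9\right) = -11 - -2160 = -11 + 2160 = 2149$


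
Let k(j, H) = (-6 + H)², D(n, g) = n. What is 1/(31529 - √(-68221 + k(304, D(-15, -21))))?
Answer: 31529/994145621 + 2*I*√16945/994145621 ≈ 3.1715e-5 + 2.6188e-7*I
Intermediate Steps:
1/(31529 - √(-68221 + k(304, D(-15, -21)))) = 1/(31529 - √(-68221 + (-6 - 15)²)) = 1/(31529 - √(-68221 + (-21)²)) = 1/(31529 - √(-68221 + 441)) = 1/(31529 - √(-67780)) = 1/(31529 - 2*I*√16945)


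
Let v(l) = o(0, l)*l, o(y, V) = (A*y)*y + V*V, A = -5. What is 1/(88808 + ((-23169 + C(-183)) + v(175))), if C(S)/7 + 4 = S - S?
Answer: 1/5424986 ≈ 1.8433e-7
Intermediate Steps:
o(y, V) = V² - 5*y² (o(y, V) = (-5*y)*y + V*V = -5*y² + V² = V² - 5*y²)
C(S) = -28 (C(S) = -28 + 7*(S - S) = -28 + 7*0 = -28 + 0 = -28)
v(l) = l³ (v(l) = (l² - 5*0²)*l = (l² - 5*0)*l = (l² + 0)*l = l²*l = l³)
1/(88808 + ((-23169 + C(-183)) + v(175))) = 1/(88808 + ((-23169 - 28) + 175³)) = 1/(88808 + (-23197 + 5359375)) = 1/(88808 + 5336178) = 1/5424986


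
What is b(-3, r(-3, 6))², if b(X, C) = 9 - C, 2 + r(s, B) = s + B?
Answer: 64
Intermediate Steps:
r(s, B) = -2 + B + s (r(s, B) = -2 + (s + B) = -2 + (B + s) = -2 + B + s)
b(-3, r(-3, 6))² = (9 - (-2 + 6 - 3))² = (9 - 1*1)² = (9 - 1)² = 8² = 64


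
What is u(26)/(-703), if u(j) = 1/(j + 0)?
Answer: -1/18278 ≈ -5.4711e-5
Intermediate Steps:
u(j) = 1/j
u(26)/(-703) = 1/(26*(-703)) = (1/26)*(-1/703) = -1/18278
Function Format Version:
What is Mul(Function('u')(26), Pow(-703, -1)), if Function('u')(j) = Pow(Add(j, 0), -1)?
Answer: Rational(-1, 18278) ≈ -5.4711e-5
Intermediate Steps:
Function('u')(j) = Pow(j, -1)
Mul(Function('u')(26), Pow(-703, -1)) = Mul(Pow(26, -1), Pow(-703, -1)) = Mul(Rational(1, 26), Rational(-1, 703)) = Rational(-1, 18278)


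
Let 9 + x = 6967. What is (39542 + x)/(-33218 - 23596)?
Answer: -7750/9469 ≈ -0.81846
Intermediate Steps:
x = 6958 (x = -9 + 6967 = 6958)
(39542 + x)/(-33218 - 23596) = (39542 + 6958)/(-33218 - 23596) = 46500/(-56814) = 46500*(-1/56814) = -7750/9469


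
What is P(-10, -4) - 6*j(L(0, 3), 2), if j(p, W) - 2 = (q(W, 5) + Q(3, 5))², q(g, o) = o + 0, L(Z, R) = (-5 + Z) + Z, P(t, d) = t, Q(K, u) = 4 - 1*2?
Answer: -316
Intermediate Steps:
Q(K, u) = 2 (Q(K, u) = 4 - 2 = 2)
L(Z, R) = -5 + 2*Z
q(g, o) = o
j(p, W) = 51 (j(p, W) = 2 + (5 + 2)² = 2 + 7² = 2 + 49 = 51)
P(-10, -4) - 6*j(L(0, 3), 2) = -10 - 6*51 = -10 - 306 = -316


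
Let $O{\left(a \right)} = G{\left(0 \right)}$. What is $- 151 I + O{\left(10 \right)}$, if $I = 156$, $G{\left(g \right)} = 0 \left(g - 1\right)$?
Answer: $-23556$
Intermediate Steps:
$G{\left(g \right)} = 0$ ($G{\left(g \right)} = 0 \left(-1 + g\right) = 0$)
$O{\left(a \right)} = 0$
$- 151 I + O{\left(10 \right)} = \left(-151\right) 156 + 0 = -23556 + 0 = -23556$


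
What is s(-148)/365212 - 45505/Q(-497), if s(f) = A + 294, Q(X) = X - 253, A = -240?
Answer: 415475314/6847725 ≈ 60.673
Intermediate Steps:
Q(X) = -253 + X
s(f) = 54 (s(f) = -240 + 294 = 54)
s(-148)/365212 - 45505/Q(-497) = 54/365212 - 45505/(-253 - 497) = 54*(1/365212) - 45505/(-750) = 27/182606 - 45505*(-1/750) = 27/182606 + 9101/150 = 415475314/6847725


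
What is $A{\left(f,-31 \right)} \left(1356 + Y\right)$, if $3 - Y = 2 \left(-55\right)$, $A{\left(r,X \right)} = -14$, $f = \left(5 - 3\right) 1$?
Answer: $-20566$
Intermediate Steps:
$f = 2$ ($f = 2 \cdot 1 = 2$)
$Y = 113$ ($Y = 3 - 2 \left(-55\right) = 3 - -110 = 3 + 110 = 113$)
$A{\left(f,-31 \right)} \left(1356 + Y\right) = - 14 \left(1356 + 113\right) = \left(-14\right) 1469 = -20566$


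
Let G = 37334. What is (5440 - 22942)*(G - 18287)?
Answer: -333360594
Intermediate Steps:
(5440 - 22942)*(G - 18287) = (5440 - 22942)*(37334 - 18287) = -17502*19047 = -333360594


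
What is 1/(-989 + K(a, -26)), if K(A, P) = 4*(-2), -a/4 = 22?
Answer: -1/997 ≈ -0.0010030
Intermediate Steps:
a = -88 (a = -4*22 = -88)
K(A, P) = -8
1/(-989 + K(a, -26)) = 1/(-989 - 8) = 1/(-997) = -1/997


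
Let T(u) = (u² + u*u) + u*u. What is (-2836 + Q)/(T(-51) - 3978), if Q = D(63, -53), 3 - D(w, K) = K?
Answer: -556/765 ≈ -0.72680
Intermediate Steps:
D(w, K) = 3 - K
Q = 56 (Q = 3 - 1*(-53) = 3 + 53 = 56)
T(u) = 3*u² (T(u) = (u² + u²) + u² = 2*u² + u² = 3*u²)
(-2836 + Q)/(T(-51) - 3978) = (-2836 + 56)/(3*(-51)² - 3978) = -2780/(3*2601 - 3978) = -2780/(7803 - 3978) = -2780/3825 = -2780*1/3825 = -556/765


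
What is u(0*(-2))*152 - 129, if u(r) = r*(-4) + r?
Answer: -129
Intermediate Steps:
u(r) = -3*r (u(r) = -4*r + r = -3*r)
u(0*(-2))*152 - 129 = -0*(-2)*152 - 129 = -3*0*152 - 129 = 0*152 - 129 = 0 - 129 = -129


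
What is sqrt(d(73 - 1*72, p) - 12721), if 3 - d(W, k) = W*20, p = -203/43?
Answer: I*sqrt(12738) ≈ 112.86*I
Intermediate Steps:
p = -203/43 (p = -203*1/43 = -203/43 ≈ -4.7209)
d(W, k) = 3 - 20*W (d(W, k) = 3 - W*20 = 3 - 20*W)
sqrt(d(73 - 1*72, p) - 12721) = sqrt((3 - 20*(73 - 1*72)) - 12721) = sqrt((3 - 20*(73 - 72)) - 12721) = sqrt((3 - 20*1) - 12721) = sqrt((3 - 20) - 12721) = sqrt(-17 - 12721) = sqrt(-12738) = I*sqrt(12738)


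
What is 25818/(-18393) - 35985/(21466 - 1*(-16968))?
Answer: -551387039/235638854 ≈ -2.3400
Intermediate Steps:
25818/(-18393) - 35985/(21466 - 1*(-16968)) = 25818*(-1/18393) - 35985/(21466 + 16968) = -8606/6131 - 35985/38434 = -551387039/235638854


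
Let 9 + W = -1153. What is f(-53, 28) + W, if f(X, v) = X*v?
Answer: -2646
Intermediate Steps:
W = -1162 (W = -9 - 1153 = -1162)
f(-53, 28) + W = -53*28 - 1162 = -1484 - 1162 = -2646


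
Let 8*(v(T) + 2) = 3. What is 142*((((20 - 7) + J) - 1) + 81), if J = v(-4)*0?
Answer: 13206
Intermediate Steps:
v(T) = -13/8 (v(T) = -2 + (1/8)*3 = -2 + 3/8 = -13/8)
J = 0 (J = -13/8*0 = 0)
142*((((20 - 7) + J) - 1) + 81) = 142*((((20 - 7) + 0) - 1) + 81) = 142*(((13 + 0) - 1) + 81) = 142*((13 - 1) + 81) = 142*(12 + 81) = 142*93 = 13206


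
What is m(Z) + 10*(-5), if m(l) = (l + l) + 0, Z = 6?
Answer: -38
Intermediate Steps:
m(l) = 2*l (m(l) = 2*l + 0 = 2*l)
m(Z) + 10*(-5) = 2*6 + 10*(-5) = 12 - 50 = -38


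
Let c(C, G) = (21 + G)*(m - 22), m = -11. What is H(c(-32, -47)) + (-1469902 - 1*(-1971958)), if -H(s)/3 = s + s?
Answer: 496908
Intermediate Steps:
c(C, G) = -693 - 33*G (c(C, G) = (21 + G)*(-11 - 22) = (21 + G)*(-33) = -693 - 33*G)
H(s) = -6*s (H(s) = -3*(s + s) = -6*s)
H(c(-32, -47)) + (-1469902 - 1*(-1971958)) = -6*(-693 - 33*(-47)) + (-1469902 - 1*(-1971958)) = -6*(-693 + 1551) + (-1469902 + 1971958) = -6*858 + 502056 = -5148 + 502056 = 496908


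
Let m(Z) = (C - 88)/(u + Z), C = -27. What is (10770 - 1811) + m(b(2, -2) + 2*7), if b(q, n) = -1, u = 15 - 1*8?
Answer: 35813/4 ≈ 8953.3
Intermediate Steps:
u = 7 (u = 15 - 8 = 7)
m(Z) = -115/(7 + Z) (m(Z) = (-27 - 88)/(7 + Z) = -115/(7 + Z))
(10770 - 1811) + m(b(2, -2) + 2*7) = (10770 - 1811) - 115/(7 + (-1 + 2*7)) = 8959 - 115/(7 + (-1 + 14)) = 8959 - 115/(7 + 13) = 8959 - 115/20 = 8959 - 115*1/20 = 8959 - 23/4 = 35813/4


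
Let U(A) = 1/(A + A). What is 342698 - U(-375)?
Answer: 257023501/750 ≈ 3.4270e+5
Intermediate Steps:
U(A) = 1/(2*A)
342698 - U(-375) = 342698 - 1/(2*(-375)) = 342698 - (-1)/(2*375) = 342698 - 1*(-1/750) = 342698 + 1/750 = 257023501/750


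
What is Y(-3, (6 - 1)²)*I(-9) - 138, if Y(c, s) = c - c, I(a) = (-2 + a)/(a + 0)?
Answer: -138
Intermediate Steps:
I(a) = (-2 + a)/a
Y(c, s) = 0
Y(-3, (6 - 1)²)*I(-9) - 138 = 0*((-2 - 9)/(-9)) - 138 = 0*(-⅑*(-11)) - 138 = 0*(11/9) - 138 = 0 - 138 = -138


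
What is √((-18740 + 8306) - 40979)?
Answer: I*√51413 ≈ 226.74*I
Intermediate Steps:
√((-18740 + 8306) - 40979) = √(-10434 - 40979) = √(-51413) = I*√51413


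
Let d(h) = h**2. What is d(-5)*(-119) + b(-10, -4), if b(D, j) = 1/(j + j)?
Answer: -23801/8 ≈ -2975.1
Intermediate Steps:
b(D, j) = 1/(2*j)
d(-5)*(-119) + b(-10, -4) = (-5)**2*(-119) + (1/2)/(-4) = 25*(-119) + (1/2)*(-1/4) = -2975 - 1/8 = -23801/8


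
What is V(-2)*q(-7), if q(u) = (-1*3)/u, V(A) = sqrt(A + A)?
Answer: 6*I/7 ≈ 0.85714*I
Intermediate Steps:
V(A) = sqrt(2)*sqrt(A) (V(A) = sqrt(2*A) = sqrt(2)*sqrt(A))
q(u) = -3/u
V(-2)*q(-7) = (sqrt(2)*sqrt(-2))*(-3/(-7)) = (sqrt(2)*(I*sqrt(2)))*(-3*(-1/7)) = (2*I)*(3/7) = 6*I/7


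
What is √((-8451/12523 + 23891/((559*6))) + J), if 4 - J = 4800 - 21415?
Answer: √29330282258064987654/42002142 ≈ 128.94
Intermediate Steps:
J = 16619 (J = 4 - (4800 - 21415) = 4 - 1*(-16615) = 4 + 16615 = 16619)
√((-8451/12523 + 23891/((559*6))) + J) = √((-8451/12523 + 23891/((559*6))) + 16619) = √((-8451*1/12523 + 23891/3354) + 16619) = √((-8451/12523 + 23891*(1/3354)) + 16619) = √((-8451/12523 + 23891/3354) + 16619) = √(270842339/42002142 + 16619) = √(698304440237/42002142) = √29330282258064987654/42002142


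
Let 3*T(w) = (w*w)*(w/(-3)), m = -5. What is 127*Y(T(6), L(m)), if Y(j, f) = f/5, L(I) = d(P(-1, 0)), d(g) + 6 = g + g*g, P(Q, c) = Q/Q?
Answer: -508/5 ≈ -101.60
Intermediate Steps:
P(Q, c) = 1
d(g) = -6 + g + g**2 (d(g) = -6 + (g + g*g) = -6 + (g + g**2) = -6 + g + g**2)
T(w) = -w**3/9 (T(w) = ((w*w)*(w/(-3)))/3 = (w**2*(w*(-1/3)))/3 = (w**2*(-w/3))/3 = (-w**3/3)/3 = -w**3/9)
L(I) = -4 (L(I) = -6 + 1 + 1**2 = -6 + 1 + 1 = -4)
Y(j, f) = f/5 (Y(j, f) = f*(1/5) = f/5)
127*Y(T(6), L(m)) = 127*((1/5)*(-4)) = 127*(-4/5) = -508/5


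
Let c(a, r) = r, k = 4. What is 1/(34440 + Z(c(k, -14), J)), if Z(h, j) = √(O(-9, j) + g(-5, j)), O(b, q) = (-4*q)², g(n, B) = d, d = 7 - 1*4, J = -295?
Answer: 34440/1184721197 - √1392403/1184721197 ≈ 2.8074e-5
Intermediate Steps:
d = 3 (d = 7 - 4 = 3)
g(n, B) = 3
O(b, q) = 16*q²
Z(h, j) = √(3 + 16*j²) (Z(h, j) = √(16*j² + 3) = √(3 + 16*j²))
1/(34440 + Z(c(k, -14), J)) = 1/(34440 + √(3 + 16*(-295)²)) = 1/(34440 + √(3 + 16*87025)) = 1/(34440 + √(3 + 1392400)) = 1/(34440 + √1392403)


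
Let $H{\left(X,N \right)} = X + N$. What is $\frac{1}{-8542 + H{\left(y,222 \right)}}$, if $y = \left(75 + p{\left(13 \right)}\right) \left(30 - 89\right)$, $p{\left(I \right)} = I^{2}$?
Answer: $- \frac{1}{22716} \approx -4.4022 \cdot 10^{-5}$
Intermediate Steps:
$y = -14396$ ($y = \left(75 + 13^{2}\right) \left(30 - 89\right) = \left(75 + 169\right) \left(-59\right) = 244 \left(-59\right) = -14396$)
$H{\left(X,N \right)} = N + X$
$\frac{1}{-8542 + H{\left(y,222 \right)}} = \frac{1}{-8542 + \left(222 - 14396\right)} = \frac{1}{-8542 - 14174} = \frac{1}{-22716} = - \frac{1}{22716}$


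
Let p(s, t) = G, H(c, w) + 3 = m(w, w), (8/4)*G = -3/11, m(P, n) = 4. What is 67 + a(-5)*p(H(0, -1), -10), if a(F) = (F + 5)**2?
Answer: 67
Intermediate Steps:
G = -3/22 (G = (-3/11)/2 = (-3*1/11)/2 = (1/2)*(-3/11) = -3/22 ≈ -0.13636)
H(c, w) = 1 (H(c, w) = -3 + 4 = 1)
a(F) = (5 + F)**2
p(s, t) = -3/22
67 + a(-5)*p(H(0, -1), -10) = 67 + (5 - 5)**2*(-3/22) = 67 + 0**2*(-3/22) = 67 + 0*(-3/22) = 67 + 0 = 67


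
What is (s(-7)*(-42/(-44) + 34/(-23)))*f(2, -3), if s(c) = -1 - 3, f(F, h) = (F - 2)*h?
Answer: 0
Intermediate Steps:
f(F, h) = h*(-2 + F) (f(F, h) = (-2 + F)*h = h*(-2 + F))
s(c) = -4
(s(-7)*(-42/(-44) + 34/(-23)))*f(2, -3) = (-4*(-42/(-44) + 34/(-23)))*(-3*(-2 + 2)) = (-4*(-42*(-1/44) + 34*(-1/23)))*(-3*0) = -4*(21/22 - 34/23)*0 = -4*(-265/506)*0 = (530/253)*0 = 0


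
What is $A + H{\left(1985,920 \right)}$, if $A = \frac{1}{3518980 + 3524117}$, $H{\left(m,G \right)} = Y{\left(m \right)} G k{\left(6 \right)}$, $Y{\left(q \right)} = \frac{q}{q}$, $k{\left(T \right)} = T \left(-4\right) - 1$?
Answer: $- \frac{161991230999}{7043097} \approx -23000.0$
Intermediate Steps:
$k{\left(T \right)} = -1 - 4 T$ ($k{\left(T \right)} = - 4 T - 1 = -1 - 4 T$)
$Y{\left(q \right)} = 1$
$H{\left(m,G \right)} = - 25 G$ ($H{\left(m,G \right)} = 1 G \left(-1 - 24\right) = G \left(-1 - 24\right) = G \left(-25\right) = - 25 G$)
$A = \frac{1}{7043097} \approx 1.4198 \cdot 10^{-7}$
$A + H{\left(1985,920 \right)} = \frac{1}{7043097} - 23000 = - \frac{161991230999}{7043097}$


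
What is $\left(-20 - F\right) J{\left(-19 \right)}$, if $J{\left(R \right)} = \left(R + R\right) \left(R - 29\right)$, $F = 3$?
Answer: $-41952$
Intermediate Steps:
$J{\left(R \right)} = 2 R \left(-29 + R\right)$
$\left(-20 - F\right) J{\left(-19 \right)} = \left(-20 - 3\right) 2 \left(-19\right) \left(-29 - 19\right) = \left(-20 - 3\right) 2 \left(-19\right) \left(-48\right) = \left(-23\right) 1824 = -41952$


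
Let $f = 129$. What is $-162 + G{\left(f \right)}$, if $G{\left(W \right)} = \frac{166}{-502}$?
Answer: $- \frac{40745}{251} \approx -162.33$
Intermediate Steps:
$G{\left(W \right)} = - \frac{83}{251}$ ($G{\left(W \right)} = 166 \left(- \frac{1}{502}\right) = - \frac{83}{251}$)
$-162 + G{\left(f \right)} = -162 - \frac{83}{251} = - \frac{40745}{251}$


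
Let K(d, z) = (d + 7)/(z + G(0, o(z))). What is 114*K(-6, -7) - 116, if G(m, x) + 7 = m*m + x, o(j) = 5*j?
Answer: -5798/49 ≈ -118.33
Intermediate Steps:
G(m, x) = -7 + x + m² (G(m, x) = -7 + (m*m + x) = -7 + (m² + x) = -7 + (x + m²) = -7 + x + m²)
K(d, z) = (7 + d)/(-7 + 6*z) (K(d, z) = (d + 7)/(z + (-7 + 5*z + 0²)) = (7 + d)/(z + (-7 + 5*z + 0)) = (7 + d)/(z + (-7 + 5*z)) = (7 + d)/(-7 + 6*z))
114*K(-6, -7) - 116 = 114*((7 - 6)/(-7 + 6*(-7))) - 116 = 114*(1/(-7 - 42)) - 116 = 114*(1/(-49)) - 116 = 114*(-1/49*1) - 116 = 114*(-1/49) - 116 = -114/49 - 116 = -5798/49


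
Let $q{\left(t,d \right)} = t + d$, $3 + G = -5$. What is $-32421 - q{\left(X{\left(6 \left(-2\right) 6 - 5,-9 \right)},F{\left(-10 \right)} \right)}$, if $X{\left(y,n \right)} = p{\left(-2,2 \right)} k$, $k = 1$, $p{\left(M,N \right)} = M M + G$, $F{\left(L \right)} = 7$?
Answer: $-32424$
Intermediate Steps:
$G = -8$ ($G = -3 - 5 = -8$)
$p{\left(M,N \right)} = -8 + M^{2}$ ($p{\left(M,N \right)} = M M - 8 = M^{2} - 8 = -8 + M^{2}$)
$X{\left(y,n \right)} = -4$ ($X{\left(y,n \right)} = \left(-8 + \left(-2\right)^{2}\right) 1 = \left(-8 + 4\right) 1 = \left(-4\right) 1 = -4$)
$q{\left(t,d \right)} = d + t$
$-32421 - q{\left(X{\left(6 \left(-2\right) 6 - 5,-9 \right)},F{\left(-10 \right)} \right)} = -32421 - \left(7 - 4\right) = -32421 - 3 = -32424$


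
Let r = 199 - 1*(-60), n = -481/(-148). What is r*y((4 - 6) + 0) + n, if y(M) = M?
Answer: -2059/4 ≈ -514.75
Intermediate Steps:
n = 13/4 (n = -481*(-1/148) = 13/4 ≈ 3.2500)
r = 259 (r = 199 + 60 = 259)
r*y((4 - 6) + 0) + n = 259*((4 - 6) + 0) + 13/4 = 259*(-2 + 0) + 13/4 = 259*(-2) + 13/4 = -518 + 13/4 = -2059/4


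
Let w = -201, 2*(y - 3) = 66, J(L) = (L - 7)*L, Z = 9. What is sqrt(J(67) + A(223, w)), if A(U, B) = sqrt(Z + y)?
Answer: sqrt(4020 + 3*sqrt(5)) ≈ 63.456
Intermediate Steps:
J(L) = L*(-7 + L) (J(L) = (-7 + L)*L = L*(-7 + L))
y = 36 (y = 3 + (1/2)*66 = 3 + 33 = 36)
A(U, B) = 3*sqrt(5) (A(U, B) = sqrt(9 + 36) = sqrt(45) = 3*sqrt(5))
sqrt(J(67) + A(223, w)) = sqrt(67*(-7 + 67) + 3*sqrt(5)) = sqrt(67*60 + 3*sqrt(5)) = sqrt(4020 + 3*sqrt(5))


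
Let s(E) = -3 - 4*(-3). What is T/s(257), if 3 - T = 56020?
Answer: -56017/9 ≈ -6224.1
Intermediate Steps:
s(E) = 9 (s(E) = -3 + 12 = 9)
T = -56017 (T = 3 - 1*56020 = 3 - 56020 = -56017)
T/s(257) = -56017/9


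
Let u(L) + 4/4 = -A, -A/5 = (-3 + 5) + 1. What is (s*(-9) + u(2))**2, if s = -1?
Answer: 529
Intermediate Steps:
A = -15 (A = -5*((-3 + 5) + 1) = -5*(2 + 1) = -5*3 = -15)
u(L) = 14 (u(L) = -1 - 1*(-15) = -1 + 15 = 14)
(s*(-9) + u(2))**2 = (-1*(-9) + 14)**2 = (9 + 14)**2 = 23**2 = 529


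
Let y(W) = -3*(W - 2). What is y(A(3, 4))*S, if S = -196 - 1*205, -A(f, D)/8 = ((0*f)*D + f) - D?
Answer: 7218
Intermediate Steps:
A(f, D) = -8*f + 8*D (A(f, D) = -8*(((0*f)*D + f) - D) = -8*((0*D + f) - D) = -8*((0 + f) - D) = -8*(f - D) = -8*f + 8*D)
S = -401 (S = -196 - 205 = -401)
y(W) = 6 - 3*W (y(W) = -3*(-2 + W) = 6 - 3*W)
y(A(3, 4))*S = (6 - 3*(-8*3 + 8*4))*(-401) = (6 - 3*(-24 + 32))*(-401) = (6 - 3*8)*(-401) = (6 - 24)*(-401) = -18*(-401) = 7218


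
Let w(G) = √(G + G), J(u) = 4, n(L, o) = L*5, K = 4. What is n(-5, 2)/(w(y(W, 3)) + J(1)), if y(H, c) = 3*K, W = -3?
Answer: 25/2 - 25*√6/4 ≈ -2.8093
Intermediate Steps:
n(L, o) = 5*L
y(H, c) = 12 (y(H, c) = 3*4 = 12)
w(G) = √2*√G (w(G) = √(2*G) = √2*√G)
n(-5, 2)/(w(y(W, 3)) + J(1)) = (5*(-5))/(√2*√12 + 4) = -25/(√2*(2*√3) + 4) = -25/(2*√6 + 4) = -25/(4 + 2*√6)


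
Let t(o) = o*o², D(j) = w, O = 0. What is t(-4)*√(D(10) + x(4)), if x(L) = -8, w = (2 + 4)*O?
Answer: -128*I*√2 ≈ -181.02*I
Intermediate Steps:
w = 0 (w = (2 + 4)*0 = 6*0 = 0)
D(j) = 0
t(o) = o³
t(-4)*√(D(10) + x(4)) = (-4)³*√(0 - 8) = -128*I*√2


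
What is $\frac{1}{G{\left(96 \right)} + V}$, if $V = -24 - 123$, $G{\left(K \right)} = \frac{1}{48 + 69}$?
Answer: $- \frac{117}{17198} \approx -0.0068031$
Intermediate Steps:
$G{\left(K \right)} = \frac{1}{117}$
$V = -147$ ($V = -24 - 123 = -147$)
$\frac{1}{G{\left(96 \right)} + V} = \frac{1}{\frac{1}{117} - 147} = \frac{1}{- \frac{17198}{117}} = - \frac{117}{17198}$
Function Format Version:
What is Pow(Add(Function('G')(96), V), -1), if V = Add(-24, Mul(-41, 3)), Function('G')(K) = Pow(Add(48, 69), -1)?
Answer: Rational(-117, 17198) ≈ -0.0068031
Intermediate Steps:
Function('G')(K) = Rational(1, 117) (Function('G')(K) = Pow(117, -1) = Rational(1, 117))
V = -147 (V = Add(-24, -123) = -147)
Pow(Add(Function('G')(96), V), -1) = Pow(Add(Rational(1, 117), -147), -1) = Pow(Rational(-17198, 117), -1) = Rational(-117, 17198)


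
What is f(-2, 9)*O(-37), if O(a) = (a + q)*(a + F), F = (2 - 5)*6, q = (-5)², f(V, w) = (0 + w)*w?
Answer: 53460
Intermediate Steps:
f(V, w) = w² (f(V, w) = w*w = w²)
q = 25
F = -18 (F = -3*6 = -18)
O(a) = (-18 + a)*(25 + a) (O(a) = (a + 25)*(a - 18) = (25 + a)*(-18 + a) = (-18 + a)*(25 + a))
f(-2, 9)*O(-37) = 9²*(-450 + (-37)² + 7*(-37)) = 81*(-450 + 1369 - 259) = 81*660 = 53460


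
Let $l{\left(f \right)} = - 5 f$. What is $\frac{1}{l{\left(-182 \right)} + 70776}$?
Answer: $\frac{1}{71686} \approx 1.395 \cdot 10^{-5}$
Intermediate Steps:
$\frac{1}{l{\left(-182 \right)} + 70776} = \frac{1}{\left(-5\right) \left(-182\right) + 70776} = \frac{1}{910 + 70776} = \frac{1}{71686}$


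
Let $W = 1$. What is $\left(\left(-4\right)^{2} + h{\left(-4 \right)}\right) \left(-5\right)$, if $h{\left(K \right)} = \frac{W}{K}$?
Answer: $- \frac{315}{4} \approx -78.75$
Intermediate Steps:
$h{\left(K \right)} = \frac{1}{K}$ ($h{\left(K \right)} = 1 \frac{1}{K} = \frac{1}{K}$)
$\left(\left(-4\right)^{2} + h{\left(-4 \right)}\right) \left(-5\right) = \left(\left(-4\right)^{2} + \frac{1}{-4}\right) \left(-5\right) = \left(16 - \frac{1}{4}\right) \left(-5\right) = \frac{63}{4} \left(-5\right) = - \frac{315}{4}$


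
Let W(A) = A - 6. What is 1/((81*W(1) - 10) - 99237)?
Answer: -1/99652 ≈ -1.0035e-5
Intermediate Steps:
W(A) = -6 + A
1/((81*W(1) - 10) - 99237) = 1/((81*(-6 + 1) - 10) - 99237) = 1/((81*(-5) - 10) - 99237) = 1/((-405 - 10) - 99237) = 1/(-415 - 99237) = 1/(-99652) = -1/99652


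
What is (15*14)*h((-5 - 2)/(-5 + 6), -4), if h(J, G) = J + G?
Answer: -2310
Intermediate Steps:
h(J, G) = G + J
(15*14)*h((-5 - 2)/(-5 + 6), -4) = (15*14)*(-4 + (-5 - 2)/(-5 + 6)) = 210*(-4 - 7/1) = 210*(-4 - 7*1) = 210*(-4 - 7) = 210*(-11) = -2310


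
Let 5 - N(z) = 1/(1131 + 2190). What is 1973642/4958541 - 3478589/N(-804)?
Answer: -8183283838420223/11761659252 ≈ -6.9576e+5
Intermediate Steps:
N(z) = 16604/3321 (N(z) = 5 - 1/(1131 + 2190) = 5 - 1/3321 = 16604/3321)
1973642/4958541 - 3478589/N(-804) = 1973642/4958541 - 3478589/16604/3321 = 1973642*(1/4958541) - 3478589*3321/16604 = 1973642/4958541 - 11552394069/16604 = -8183283838420223/11761659252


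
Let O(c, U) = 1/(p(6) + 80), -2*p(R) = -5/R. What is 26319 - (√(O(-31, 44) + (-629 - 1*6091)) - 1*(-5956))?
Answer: 20363 - 6*I*√173828345/965 ≈ 20363.0 - 81.976*I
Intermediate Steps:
p(R) = 5/(2*R) (p(R) = -(-5)/(2*R) = 5/(2*R))
O(c, U) = 12/965 (O(c, U) = 1/((5/2)/6 + 80) = 1/((5/2)*(⅙) + 80) = 1/(5/12 + 80) = 1/(965/12) = 12/965)
26319 - (√(O(-31, 44) + (-629 - 1*6091)) - 1*(-5956)) = 26319 - (√(12/965 + (-629 - 1*6091)) - 1*(-5956)) = 26319 - (√(12/965 + (-629 - 6091)) + 5956) = 26319 - (√(12/965 - 6720) + 5956) = 26319 - (√(-6484788/965) + 5956) = 26319 - (6*I*√173828345/965 + 5956) = 26319 - (5956 + 6*I*√173828345/965) = 26319 + (-5956 - 6*I*√173828345/965) = 20363 - 6*I*√173828345/965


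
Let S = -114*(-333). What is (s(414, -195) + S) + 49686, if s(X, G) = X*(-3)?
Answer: 86406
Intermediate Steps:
S = 37962
s(X, G) = -3*X
(s(414, -195) + S) + 49686 = (-3*414 + 37962) + 49686 = (-1242 + 37962) + 49686 = 36720 + 49686 = 86406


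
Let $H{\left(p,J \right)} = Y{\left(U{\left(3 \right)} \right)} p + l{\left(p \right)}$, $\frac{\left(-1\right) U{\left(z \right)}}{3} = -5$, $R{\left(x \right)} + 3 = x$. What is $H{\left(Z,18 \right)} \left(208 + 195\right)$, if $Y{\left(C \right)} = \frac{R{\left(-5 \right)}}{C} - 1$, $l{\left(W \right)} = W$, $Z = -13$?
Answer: $\frac{41912}{15} \approx 2794.1$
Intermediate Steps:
$R{\left(x \right)} = -3 + x$
$U{\left(z \right)} = 15$ ($U{\left(z \right)} = \left(-3\right) \left(-5\right) = 15$)
$Y{\left(C \right)} = -1 - \frac{8}{C}$ ($Y{\left(C \right)} = \frac{-3 - 5}{C} - 1 = - \frac{8}{C} - 1 = -1 - \frac{8}{C}$)
$H{\left(p,J \right)} = - \frac{8 p}{15}$ ($H{\left(p,J \right)} = \frac{-8 - 15}{15} p + p = \frac{1}{15} \left(-23\right) p + p = - \frac{23 p}{15} + p = - \frac{8 p}{15}$)
$H{\left(Z,18 \right)} \left(208 + 195\right) = \left(- \frac{8}{15}\right) \left(-13\right) \left(208 + 195\right) = \frac{104}{15} \cdot 403 = \frac{41912}{15}$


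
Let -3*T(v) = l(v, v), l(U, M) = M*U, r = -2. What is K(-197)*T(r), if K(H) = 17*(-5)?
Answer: 340/3 ≈ 113.33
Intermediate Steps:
K(H) = -85
T(v) = -v**2/3 (T(v) = -v*v/3 = -v**2/3)
K(-197)*T(r) = -(-85)*(-2)**2/3 = -(-85)*4/3 = -85*(-4/3) = 340/3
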